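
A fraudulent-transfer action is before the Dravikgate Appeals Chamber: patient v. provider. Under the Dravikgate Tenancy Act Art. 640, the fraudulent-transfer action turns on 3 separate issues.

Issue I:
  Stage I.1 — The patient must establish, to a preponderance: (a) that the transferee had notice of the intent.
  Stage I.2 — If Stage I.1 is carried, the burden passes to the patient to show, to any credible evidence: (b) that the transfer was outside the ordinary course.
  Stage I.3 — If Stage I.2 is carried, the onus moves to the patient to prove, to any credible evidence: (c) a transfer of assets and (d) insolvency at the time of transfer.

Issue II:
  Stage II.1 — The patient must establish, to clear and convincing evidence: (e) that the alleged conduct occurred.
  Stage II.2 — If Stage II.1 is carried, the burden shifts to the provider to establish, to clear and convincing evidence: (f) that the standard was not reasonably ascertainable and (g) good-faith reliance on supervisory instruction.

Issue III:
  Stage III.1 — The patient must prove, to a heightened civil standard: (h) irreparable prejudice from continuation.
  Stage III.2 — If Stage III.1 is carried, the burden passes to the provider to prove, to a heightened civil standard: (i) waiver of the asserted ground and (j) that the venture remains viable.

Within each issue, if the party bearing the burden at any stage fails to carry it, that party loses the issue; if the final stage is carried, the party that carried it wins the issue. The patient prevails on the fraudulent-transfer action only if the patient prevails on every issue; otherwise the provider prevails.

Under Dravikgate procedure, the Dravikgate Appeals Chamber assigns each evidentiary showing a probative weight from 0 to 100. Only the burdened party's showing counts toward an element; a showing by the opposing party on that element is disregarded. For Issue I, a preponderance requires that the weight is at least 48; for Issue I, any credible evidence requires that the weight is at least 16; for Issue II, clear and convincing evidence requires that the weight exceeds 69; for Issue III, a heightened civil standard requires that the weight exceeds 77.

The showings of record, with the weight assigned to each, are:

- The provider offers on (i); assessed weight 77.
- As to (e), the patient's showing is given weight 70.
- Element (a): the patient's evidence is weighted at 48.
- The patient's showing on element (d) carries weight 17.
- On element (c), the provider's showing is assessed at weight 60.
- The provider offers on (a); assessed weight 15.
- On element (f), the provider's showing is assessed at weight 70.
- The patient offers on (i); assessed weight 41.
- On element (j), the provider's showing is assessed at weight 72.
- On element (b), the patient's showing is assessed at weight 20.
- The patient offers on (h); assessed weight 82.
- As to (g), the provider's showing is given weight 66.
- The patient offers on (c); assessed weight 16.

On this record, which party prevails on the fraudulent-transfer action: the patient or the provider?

— Issue I —
At Stage I.1 the patient must meet a preponderance (weight is at least 48): on (a) the weight is 48 (the provider's 15 is given no effect), which does reach 48, so (a) meets the standard.
  Stage I.1 is satisfied; the patient continues to bear the burden.
At Stage I.2 the patient must meet any credible evidence (weight is at least 16): on (b) the weight is 20, which does reach 16, so (b) meets the standard.
  Stage I.2 is satisfied; the patient continues to bear the burden.
At Stage I.3 the patient must meet any credible evidence (weight is at least 16): on (c) the weight is 16 (the provider's 60 is given no effect), which does reach 16, so (c) meets the standard; on (d) the weight is 17, which does reach 16, so (d) meets the standard.
  The patient carries the last stage.
Every stage carried; the patient prevails on this issue.
— Issue II —
Stage II.1 (patient, clear and convincing evidence, weight exceeds 69): (e) 70 > 69 — meets.
  The patient carries Stage II.1; the provider now bears the burden.
Stage II.2 (provider, clear and convincing evidence, weight exceeds 69): (f) 70 > 69 — meets; (g) 66 ≤ 69 — fails.
  The provider does not carry Stage II.2.
The analysis ends at Stage II.2; the patient prevails on this issue.
— Issue III —
At Stage III.1 the patient must meet a heightened civil standard (weight exceeds 77): on (h) the weight is 82, which does exceed 77, so (h) meets the standard.
  Stage III.1 is satisfied; the onus moves to the provider.
At Stage III.2 the provider must meet a heightened civil standard (weight exceeds 77): on (i) the weight is 77 (the patient's 41 is given no effect), which does not exceed 77, so (i) does not meet the standard; on (j) the weight is 72, ≤ 77, so (j) does not meet the standard.
  Not every element is met, so the provider fails to carry Stage III.2.
The patient prevails on this issue.
Per-issue: Issue I → patient; Issue II → patient; Issue III → patient. The patient must prevail on every issue; overall, the patient prevails.

patient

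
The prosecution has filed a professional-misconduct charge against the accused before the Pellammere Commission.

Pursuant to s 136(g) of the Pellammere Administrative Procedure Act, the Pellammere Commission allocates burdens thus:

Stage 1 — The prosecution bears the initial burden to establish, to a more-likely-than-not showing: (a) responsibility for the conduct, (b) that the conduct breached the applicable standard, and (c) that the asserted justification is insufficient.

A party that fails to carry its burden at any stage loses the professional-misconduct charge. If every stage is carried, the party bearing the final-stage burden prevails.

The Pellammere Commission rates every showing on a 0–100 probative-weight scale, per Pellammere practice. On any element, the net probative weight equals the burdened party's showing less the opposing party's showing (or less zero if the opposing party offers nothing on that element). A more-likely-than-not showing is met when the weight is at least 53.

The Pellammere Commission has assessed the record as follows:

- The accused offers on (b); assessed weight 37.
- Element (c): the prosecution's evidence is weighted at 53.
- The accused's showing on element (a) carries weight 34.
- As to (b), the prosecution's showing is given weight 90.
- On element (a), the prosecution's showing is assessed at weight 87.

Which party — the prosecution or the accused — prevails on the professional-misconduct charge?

prosecution

Stage 1 (prosecution, a more-likely-than-not showing, weight is at least 53): (a) net 87−34=53 ≥ 53 — meets; (b) net 90−37=53 ≥ 53 — meets; (c) 53 ≥ 53 — meets.
  Stage 1 carried; the final stage is satisfied.
With every stage satisfied, the prosecution prevails.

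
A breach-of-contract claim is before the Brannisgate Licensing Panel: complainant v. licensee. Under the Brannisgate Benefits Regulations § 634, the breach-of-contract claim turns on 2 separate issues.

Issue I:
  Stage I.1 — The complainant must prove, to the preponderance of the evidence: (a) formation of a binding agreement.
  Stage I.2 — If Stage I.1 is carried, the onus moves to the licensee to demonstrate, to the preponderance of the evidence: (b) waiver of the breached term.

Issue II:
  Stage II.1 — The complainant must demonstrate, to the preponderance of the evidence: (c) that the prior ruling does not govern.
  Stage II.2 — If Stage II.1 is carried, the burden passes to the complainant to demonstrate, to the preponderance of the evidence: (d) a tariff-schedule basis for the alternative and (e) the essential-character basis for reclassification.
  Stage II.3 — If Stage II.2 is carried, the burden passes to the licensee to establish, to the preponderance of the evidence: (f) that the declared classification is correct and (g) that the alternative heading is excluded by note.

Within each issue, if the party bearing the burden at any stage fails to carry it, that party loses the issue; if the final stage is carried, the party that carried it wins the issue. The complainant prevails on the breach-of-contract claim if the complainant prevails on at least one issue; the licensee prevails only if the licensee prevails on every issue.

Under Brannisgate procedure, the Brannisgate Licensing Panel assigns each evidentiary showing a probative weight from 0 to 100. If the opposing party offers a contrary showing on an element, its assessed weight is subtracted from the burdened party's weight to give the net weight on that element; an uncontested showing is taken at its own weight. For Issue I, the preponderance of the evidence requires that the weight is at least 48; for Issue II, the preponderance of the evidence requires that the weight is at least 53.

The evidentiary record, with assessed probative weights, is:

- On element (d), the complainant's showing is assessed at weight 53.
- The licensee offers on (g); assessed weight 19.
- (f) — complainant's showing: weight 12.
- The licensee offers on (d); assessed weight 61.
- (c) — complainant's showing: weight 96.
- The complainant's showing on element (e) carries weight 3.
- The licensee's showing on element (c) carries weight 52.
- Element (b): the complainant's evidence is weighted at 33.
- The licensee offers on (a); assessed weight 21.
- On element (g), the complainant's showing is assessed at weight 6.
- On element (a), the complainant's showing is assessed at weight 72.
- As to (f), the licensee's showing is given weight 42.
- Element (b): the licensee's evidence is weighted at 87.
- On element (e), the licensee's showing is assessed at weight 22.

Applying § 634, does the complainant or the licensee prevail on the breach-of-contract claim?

licensee

— Issue I —
At Stage I.1 the complainant must meet the preponderance of the evidence (weight is at least 48): on (a) the weight is 72 less the opposing 21 gives net 51, ≥ 48, so (a) meets the standard.
  Stage I.1 carried; the burden shifts to the licensee.
At Stage I.2 the licensee must meet the preponderance of the evidence (weight is at least 48): on (b) the weight is 87 less the opposing 33 gives net 54, which does reach 48, so (b) meets the standard.
  All elements met at the final stage.
All stages carried — the licensee prevails on this issue.
— Issue II —
Stage II.1 — burden on complainant; standard: the preponderance of the evidence (weight is at least 53).
    (c): 96 − 52 = 44 < 53 [not met]
  Stage II.1 not carried; the complainant fails its burden.
The analysis ends at Stage II.1; the licensee prevails on this issue.
Per-issue: Issue I → licensee; Issue II → licensee. The complainant must prevail on at least one issue; overall, the licensee prevails.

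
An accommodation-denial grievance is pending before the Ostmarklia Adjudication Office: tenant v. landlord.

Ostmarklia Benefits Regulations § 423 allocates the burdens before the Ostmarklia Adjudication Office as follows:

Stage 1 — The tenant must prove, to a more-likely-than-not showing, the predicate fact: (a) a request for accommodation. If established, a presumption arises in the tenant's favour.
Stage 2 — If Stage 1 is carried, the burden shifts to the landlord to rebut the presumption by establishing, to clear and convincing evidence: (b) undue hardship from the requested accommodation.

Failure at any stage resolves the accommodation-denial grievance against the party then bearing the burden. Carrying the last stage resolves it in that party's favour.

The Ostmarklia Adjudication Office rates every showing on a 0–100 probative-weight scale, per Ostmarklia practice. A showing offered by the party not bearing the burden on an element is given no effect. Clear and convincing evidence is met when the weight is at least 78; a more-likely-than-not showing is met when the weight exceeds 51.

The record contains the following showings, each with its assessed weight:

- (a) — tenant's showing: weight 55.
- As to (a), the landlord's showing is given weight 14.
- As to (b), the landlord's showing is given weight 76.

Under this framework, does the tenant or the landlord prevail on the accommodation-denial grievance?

tenant

Stage 1 (tenant, a more-likely-than-not showing, weight exceeds 51): (a) 55 (landlord's 14 disregarded) > 51 — meets.
  The tenant carries Stage 1; the landlord now bears the burden.
Stage 2 (landlord, clear and convincing evidence, weight is at least 78): (b) 76 < 78 — fails.
  Not every element is met, so the landlord fails to carry Stage 2.
So the tenant prevails.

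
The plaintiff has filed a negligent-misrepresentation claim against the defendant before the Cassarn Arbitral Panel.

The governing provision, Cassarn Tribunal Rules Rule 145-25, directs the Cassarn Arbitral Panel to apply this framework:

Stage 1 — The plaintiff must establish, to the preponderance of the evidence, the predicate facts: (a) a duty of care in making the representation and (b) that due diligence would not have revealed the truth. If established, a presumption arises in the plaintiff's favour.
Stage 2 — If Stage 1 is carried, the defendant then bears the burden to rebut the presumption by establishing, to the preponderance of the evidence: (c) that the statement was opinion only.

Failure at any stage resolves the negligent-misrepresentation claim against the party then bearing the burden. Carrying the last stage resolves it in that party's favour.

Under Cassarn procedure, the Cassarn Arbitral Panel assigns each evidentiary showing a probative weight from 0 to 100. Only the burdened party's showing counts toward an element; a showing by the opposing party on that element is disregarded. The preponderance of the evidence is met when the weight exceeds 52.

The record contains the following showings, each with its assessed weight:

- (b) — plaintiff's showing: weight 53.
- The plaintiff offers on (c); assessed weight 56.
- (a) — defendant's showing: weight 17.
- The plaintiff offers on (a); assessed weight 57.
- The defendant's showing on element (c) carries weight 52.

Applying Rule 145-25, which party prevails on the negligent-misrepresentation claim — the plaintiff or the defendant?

Stage 1 (plaintiff, the preponderance of the evidence, weight exceeds 52): (a) 57 (defendant's 17 disregarded) > 52 — meets; (b) 53 > 52 — meets.
  The plaintiff carries Stage 1; the defendant now bears the burden.
Stage 2 (defendant, the preponderance of the evidence, weight exceeds 52): (c) 52 (plaintiff's 56 disregarded) ≤ 52 — fails.
  Not every element is met, so the defendant fails to carry Stage 2.
So the plaintiff prevails.

plaintiff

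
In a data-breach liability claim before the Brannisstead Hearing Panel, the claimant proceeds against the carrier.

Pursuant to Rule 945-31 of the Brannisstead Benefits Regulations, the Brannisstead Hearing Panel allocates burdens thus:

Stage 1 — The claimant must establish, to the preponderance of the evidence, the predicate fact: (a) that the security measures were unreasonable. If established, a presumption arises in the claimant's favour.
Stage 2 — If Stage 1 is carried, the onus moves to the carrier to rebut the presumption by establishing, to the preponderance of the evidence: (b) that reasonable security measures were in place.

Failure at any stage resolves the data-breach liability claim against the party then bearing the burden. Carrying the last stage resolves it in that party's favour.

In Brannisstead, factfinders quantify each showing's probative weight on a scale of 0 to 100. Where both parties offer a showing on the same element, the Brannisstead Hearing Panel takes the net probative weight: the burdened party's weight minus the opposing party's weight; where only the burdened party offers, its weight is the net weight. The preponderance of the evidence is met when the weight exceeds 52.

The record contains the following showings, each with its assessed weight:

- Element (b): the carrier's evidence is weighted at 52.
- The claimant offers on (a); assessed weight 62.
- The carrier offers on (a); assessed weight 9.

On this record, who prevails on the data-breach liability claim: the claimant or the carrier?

claimant

Stage 1 (claimant, the preponderance of the evidence, weight exceeds 52): (a) net 62−9=53 > 52 — meets.
  Stage 1 carried; the burden shifts to the carrier.
Stage 2 (carrier, the preponderance of the evidence, weight exceeds 52): (b) 52 ≤ 52 — fails.
  The carrier does not carry Stage 2.
The analysis ends at Stage 2; the claimant prevails.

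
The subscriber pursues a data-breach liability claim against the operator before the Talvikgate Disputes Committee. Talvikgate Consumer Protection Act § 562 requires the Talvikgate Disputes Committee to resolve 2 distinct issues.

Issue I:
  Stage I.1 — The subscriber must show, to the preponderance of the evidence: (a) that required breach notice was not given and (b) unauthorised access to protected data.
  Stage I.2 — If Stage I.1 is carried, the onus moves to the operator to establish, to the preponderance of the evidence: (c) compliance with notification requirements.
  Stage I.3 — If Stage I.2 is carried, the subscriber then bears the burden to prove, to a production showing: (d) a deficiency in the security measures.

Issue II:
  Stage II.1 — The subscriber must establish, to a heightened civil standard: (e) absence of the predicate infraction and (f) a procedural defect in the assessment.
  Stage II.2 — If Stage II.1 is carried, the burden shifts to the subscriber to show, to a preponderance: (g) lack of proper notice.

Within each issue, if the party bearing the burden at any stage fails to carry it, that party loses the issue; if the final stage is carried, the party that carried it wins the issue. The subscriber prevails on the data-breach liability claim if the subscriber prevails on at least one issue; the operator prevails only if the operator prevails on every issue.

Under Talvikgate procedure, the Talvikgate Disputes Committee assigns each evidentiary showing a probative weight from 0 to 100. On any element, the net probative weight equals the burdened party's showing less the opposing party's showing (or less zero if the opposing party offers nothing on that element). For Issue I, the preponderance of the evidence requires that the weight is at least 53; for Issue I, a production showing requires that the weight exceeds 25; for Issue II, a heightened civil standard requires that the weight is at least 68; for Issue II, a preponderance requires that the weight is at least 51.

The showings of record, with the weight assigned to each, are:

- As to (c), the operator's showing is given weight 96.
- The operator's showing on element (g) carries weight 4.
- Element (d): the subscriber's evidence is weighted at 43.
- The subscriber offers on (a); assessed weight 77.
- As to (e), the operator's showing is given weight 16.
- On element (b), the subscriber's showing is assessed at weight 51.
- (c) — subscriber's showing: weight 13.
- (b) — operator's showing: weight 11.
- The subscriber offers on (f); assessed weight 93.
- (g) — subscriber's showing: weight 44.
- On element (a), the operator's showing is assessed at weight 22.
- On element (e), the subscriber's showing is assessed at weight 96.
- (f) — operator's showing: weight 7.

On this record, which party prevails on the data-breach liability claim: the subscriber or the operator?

operator

— Issue I —
Stage I.1 — burden on subscriber; standard: the preponderance of the evidence (weight is at least 53).
    (a): 77 − 22 = 55 ≥ 53 [met]
    (b): 51 − 11 = 40 < 53 [not met]
  The subscriber does not carry Stage I.1.
The analysis ends at Stage I.1; the operator prevails on this issue.
— Issue II —
Stage II.1 (subscriber, a heightened civil standard, weight is at least 68): (e) net 96−16=80 ≥ 68 — meets; (f) net 93−7=86 ≥ 68 — meets.
  Stage II.1 is satisfied; the subscriber continues to bear the burden.
Stage II.2 (subscriber, a preponderance, weight is at least 51): (g) net 44−4=40 < 51 — fails.
  Stage II.2 not carried; the subscriber fails its burden.
The analysis ends at Stage II.2; the operator prevails on this issue.
Per-issue: Issue I → operator; Issue II → operator. The subscriber must prevail on at least one issue; overall, the operator prevails.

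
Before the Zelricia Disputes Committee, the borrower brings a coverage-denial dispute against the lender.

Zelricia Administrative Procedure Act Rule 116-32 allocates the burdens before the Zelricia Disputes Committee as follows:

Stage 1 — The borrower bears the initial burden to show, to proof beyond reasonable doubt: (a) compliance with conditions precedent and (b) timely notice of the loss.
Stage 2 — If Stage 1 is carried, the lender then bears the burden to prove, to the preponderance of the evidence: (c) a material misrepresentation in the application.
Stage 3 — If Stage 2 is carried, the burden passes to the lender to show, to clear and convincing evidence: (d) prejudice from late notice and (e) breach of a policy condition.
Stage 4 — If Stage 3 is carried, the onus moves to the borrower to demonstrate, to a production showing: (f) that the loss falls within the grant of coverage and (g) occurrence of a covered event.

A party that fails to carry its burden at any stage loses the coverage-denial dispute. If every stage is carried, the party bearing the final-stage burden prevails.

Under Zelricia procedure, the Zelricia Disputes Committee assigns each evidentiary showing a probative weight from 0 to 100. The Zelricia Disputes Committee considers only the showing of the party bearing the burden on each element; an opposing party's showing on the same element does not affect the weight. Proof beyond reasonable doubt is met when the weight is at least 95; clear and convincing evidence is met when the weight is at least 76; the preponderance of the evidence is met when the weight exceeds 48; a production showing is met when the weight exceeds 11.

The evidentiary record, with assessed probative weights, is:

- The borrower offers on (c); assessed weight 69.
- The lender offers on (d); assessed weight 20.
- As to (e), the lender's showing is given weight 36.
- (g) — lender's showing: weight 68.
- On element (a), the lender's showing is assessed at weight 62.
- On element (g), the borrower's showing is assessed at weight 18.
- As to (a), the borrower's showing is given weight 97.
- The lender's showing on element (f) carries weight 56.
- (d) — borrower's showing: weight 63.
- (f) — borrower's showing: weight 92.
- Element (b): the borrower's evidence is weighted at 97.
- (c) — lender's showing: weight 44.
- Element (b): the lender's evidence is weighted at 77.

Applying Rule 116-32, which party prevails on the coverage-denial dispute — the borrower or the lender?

borrower

Stage 1 (borrower, proof beyond reasonable doubt, weight is at least 95): (a) 97 (lender's 62 disregarded) ≥ 95 — meets; (b) 97 (lender's 77 disregarded) ≥ 95 — meets.
  Stage 1 is satisfied; the onus moves to the lender.
Stage 2 (lender, the preponderance of the evidence, weight exceeds 48): (c) 44 (borrower's 69 disregarded) ≤ 48 — fails.
  Stage 2 not carried; the lender fails its burden.
The analysis ends at Stage 2; the borrower prevails.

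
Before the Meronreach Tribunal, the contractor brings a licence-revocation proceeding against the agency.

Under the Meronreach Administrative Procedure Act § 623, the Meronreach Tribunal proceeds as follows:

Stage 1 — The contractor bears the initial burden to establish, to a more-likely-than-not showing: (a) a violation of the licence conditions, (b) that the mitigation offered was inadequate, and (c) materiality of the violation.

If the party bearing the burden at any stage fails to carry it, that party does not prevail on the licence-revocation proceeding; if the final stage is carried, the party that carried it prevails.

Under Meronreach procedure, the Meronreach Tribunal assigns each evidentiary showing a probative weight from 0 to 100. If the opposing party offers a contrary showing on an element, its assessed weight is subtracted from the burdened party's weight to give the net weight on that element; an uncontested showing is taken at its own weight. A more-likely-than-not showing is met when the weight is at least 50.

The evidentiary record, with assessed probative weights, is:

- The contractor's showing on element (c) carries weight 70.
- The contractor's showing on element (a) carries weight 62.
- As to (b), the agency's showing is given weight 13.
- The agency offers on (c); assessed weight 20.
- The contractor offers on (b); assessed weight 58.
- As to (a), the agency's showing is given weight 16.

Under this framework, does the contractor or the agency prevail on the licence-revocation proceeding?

agency

Stage 1 (contractor, a more-likely-than-not showing, weight is at least 50): (a) net 62−16=46 < 50 — fails; (b) net 58−13=45 < 50 — fails; (c) net 70−20=50 ≥ 50 — meets.
  The contractor does not carry Stage 1.
The agency prevails.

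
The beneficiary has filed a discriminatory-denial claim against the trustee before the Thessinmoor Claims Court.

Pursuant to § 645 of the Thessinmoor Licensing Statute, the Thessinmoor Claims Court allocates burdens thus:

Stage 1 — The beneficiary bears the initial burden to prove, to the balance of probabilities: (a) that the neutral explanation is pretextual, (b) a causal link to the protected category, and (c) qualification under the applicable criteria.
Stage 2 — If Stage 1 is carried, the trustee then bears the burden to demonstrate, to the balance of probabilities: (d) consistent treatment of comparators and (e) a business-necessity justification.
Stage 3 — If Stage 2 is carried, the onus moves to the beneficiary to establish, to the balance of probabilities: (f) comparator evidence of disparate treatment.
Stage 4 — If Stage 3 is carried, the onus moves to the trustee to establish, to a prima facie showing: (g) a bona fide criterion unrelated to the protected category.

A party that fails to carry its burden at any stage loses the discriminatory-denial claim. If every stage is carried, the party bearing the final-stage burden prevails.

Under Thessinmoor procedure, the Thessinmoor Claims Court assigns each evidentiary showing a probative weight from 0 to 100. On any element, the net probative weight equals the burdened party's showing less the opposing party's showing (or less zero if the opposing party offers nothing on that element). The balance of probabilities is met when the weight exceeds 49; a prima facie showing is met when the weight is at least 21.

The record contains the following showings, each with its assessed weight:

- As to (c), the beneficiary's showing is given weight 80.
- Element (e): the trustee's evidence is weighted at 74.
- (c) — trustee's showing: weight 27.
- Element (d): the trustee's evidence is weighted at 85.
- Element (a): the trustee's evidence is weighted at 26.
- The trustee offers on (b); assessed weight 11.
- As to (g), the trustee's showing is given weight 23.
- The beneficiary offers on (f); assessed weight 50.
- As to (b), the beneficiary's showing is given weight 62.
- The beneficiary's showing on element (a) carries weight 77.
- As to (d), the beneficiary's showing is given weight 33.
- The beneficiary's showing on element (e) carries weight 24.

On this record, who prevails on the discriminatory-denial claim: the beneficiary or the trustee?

At Stage 1 the beneficiary must meet the balance of probabilities (weight exceeds 49): on (a) the weight is 77 less the opposing 26 gives net 51, which does exceed 49, so (a) meets the standard; on (b) the weight is 62 less the opposing 11 gives net 51, > 49, so (b) meets the standard; on (c) the weight is 80 less the opposing 27 gives net 53, which does exceed 49, so (c) meets the standard.
  The beneficiary carries Stage 1; the trustee now bears the burden.
At Stage 2 the trustee must meet the balance of probabilities (weight exceeds 49): on (d) the weight is 85 less the opposing 33 gives net 52, which does exceed 49, so (d) meets the standard; on (e) the weight is 74 less the opposing 24 gives net 50, > 49, so (e) meets the standard.
  All elements met. The burden passes to the beneficiary.
At Stage 3 the beneficiary must meet the balance of probabilities (weight exceeds 49): on (f) the weight is 50, > 49, so (f) meets the standard.
  The beneficiary carries Stage 3; the trustee now bears the burden.
At Stage 4 the trustee must meet a prima facie showing (weight is at least 21): on (g) the weight is 23, which does reach 21, so (g) meets the standard.
  The trustee carries the last stage.
Every stage carried; the trustee prevails.

trustee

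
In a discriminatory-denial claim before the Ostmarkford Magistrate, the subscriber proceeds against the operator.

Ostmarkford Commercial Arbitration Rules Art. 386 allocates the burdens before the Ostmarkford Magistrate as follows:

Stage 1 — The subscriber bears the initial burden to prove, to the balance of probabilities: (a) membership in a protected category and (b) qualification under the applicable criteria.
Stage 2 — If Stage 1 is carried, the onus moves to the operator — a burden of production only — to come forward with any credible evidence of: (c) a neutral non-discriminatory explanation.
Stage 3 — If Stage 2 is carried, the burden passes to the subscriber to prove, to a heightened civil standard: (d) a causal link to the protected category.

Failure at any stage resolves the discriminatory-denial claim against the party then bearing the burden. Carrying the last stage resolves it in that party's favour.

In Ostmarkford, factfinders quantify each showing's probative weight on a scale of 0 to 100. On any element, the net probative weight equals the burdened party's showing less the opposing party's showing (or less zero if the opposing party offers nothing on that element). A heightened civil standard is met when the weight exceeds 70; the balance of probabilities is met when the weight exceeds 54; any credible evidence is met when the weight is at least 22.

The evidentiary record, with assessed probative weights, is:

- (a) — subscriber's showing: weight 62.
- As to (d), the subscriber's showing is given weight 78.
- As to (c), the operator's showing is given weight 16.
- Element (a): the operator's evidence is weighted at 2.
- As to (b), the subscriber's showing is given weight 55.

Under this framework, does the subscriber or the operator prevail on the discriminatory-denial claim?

Stage 1 — burden on subscriber; standard: the balance of probabilities (weight exceeds 54).
    (a): 62 − 2 = 60 > 54 [met]
    (b): 55 > 54 [met]
  Stage 1 carried; the burden shifts to the operator.
Stage 2 — burden on operator; standard: any credible evidence (weight is at least 22).
    (c): 16 < 22 [not met]
  Not every element is met, so the operator fails to carry Stage 2.
So the subscriber prevails.

subscriber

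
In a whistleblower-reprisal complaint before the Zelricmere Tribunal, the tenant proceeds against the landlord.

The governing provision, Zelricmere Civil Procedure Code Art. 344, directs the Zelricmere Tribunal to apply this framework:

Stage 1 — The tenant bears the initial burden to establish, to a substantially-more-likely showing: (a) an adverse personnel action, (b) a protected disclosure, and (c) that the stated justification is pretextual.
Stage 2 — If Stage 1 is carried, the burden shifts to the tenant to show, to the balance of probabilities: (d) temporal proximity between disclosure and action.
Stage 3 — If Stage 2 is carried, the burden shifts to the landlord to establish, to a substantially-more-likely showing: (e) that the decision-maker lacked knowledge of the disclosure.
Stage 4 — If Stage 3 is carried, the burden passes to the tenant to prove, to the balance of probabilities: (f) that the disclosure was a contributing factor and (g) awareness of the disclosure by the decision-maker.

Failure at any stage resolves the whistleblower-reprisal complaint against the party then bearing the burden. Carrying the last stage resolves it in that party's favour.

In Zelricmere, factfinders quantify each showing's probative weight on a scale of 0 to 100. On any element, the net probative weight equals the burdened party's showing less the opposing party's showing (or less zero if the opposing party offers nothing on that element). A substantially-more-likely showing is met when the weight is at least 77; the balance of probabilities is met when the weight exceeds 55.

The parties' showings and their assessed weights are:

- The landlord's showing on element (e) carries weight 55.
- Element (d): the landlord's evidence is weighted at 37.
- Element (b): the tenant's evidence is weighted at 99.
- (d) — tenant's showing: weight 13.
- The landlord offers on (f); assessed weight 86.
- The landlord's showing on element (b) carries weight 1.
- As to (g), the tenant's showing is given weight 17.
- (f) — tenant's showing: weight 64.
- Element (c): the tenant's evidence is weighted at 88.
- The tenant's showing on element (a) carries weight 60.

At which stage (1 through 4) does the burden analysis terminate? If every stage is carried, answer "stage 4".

stage 1

Stage 1 (tenant, a substantially-more-likely showing, weight is at least 77): (a) 60 < 77 — fails; (b) net 99−1=98 ≥ 77 — meets; (c) 88 ≥ 77 — meets.
  Stage 1 not carried; the tenant fails its burden.
The analysis ends at Stage 1; the landlord prevails.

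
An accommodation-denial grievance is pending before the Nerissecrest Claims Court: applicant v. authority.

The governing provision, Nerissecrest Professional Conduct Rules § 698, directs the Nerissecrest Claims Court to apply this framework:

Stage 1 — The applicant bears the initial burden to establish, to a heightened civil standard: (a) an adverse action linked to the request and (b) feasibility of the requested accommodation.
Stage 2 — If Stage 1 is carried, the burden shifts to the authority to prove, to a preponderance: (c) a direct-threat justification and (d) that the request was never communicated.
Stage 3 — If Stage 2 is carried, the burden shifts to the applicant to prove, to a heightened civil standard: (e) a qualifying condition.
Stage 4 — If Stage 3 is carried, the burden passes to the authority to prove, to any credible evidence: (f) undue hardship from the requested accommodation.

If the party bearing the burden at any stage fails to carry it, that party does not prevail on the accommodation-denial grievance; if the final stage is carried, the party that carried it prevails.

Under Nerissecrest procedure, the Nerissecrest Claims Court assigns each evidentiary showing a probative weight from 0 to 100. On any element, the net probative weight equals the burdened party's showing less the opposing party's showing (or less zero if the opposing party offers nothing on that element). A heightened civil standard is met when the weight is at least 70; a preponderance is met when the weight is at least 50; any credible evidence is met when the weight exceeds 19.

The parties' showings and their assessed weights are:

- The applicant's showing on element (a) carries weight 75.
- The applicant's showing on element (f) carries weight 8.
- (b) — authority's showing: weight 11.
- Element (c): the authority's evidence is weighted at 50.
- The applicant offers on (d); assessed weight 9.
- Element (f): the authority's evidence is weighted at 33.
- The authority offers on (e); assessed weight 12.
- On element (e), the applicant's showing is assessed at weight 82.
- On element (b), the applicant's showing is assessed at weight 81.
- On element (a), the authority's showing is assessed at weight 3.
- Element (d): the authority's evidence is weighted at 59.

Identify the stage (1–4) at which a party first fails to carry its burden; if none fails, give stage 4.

Stage 1 (applicant, a heightened civil standard, weight is at least 70): (a) net 75−3=72 ≥ 70 — meets; (b) net 81−11=70 ≥ 70 — meets.
  All elements met. The burden passes to the authority.
Stage 2 (authority, a preponderance, weight is at least 50): (c) 50 ≥ 50 — meets; (d) net 59−9=50 ≥ 50 — meets.
  All elements met. The burden passes to the applicant.
Stage 3 (applicant, a heightened civil standard, weight is at least 70): (e) net 82−12=70 ≥ 70 — meets.
  Stage 3 is satisfied; the onus moves to the authority.
Stage 4 (authority, any credible evidence, weight exceeds 19): (f) net 33−8=25 > 19 — meets.
  All elements met at the final stage.
All stages carried — the authority prevails.

stage 4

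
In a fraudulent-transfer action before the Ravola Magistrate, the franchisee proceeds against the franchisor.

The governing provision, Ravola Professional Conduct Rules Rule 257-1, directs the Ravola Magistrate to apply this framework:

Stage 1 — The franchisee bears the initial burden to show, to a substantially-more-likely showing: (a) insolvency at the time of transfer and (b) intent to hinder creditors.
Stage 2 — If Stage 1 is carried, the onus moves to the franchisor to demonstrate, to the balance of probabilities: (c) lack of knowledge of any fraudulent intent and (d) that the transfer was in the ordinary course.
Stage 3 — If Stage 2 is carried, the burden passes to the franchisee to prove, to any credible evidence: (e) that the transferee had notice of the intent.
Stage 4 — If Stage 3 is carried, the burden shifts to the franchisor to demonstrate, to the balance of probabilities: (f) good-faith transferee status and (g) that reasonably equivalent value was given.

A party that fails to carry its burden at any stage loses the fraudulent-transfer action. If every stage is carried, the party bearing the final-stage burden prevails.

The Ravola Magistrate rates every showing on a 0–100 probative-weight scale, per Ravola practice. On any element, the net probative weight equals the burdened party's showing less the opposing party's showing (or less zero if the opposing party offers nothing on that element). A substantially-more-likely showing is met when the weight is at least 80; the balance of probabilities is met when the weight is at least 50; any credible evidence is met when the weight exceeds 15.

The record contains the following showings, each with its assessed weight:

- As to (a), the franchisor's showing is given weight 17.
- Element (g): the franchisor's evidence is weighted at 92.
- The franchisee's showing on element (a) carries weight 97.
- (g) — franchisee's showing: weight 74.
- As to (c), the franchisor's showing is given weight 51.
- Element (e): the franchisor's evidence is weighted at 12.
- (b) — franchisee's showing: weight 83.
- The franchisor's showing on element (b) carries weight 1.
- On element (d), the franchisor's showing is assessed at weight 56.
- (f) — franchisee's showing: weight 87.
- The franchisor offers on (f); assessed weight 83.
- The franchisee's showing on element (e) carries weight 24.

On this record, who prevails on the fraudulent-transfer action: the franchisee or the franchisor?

Stage 1 (franchisee, a substantially-more-likely showing, weight is at least 80): (a) net 97−17=80 ≥ 80 — meets; (b) net 83−1=82 ≥ 80 — meets.
  Stage 1 carried; the burden shifts to the franchisor.
Stage 2 (franchisor, the balance of probabilities, weight is at least 50): (c) 51 ≥ 50 — meets; (d) 56 ≥ 50 — meets.
  Stage 2 carried; the burden shifts to the franchisee.
Stage 3 (franchisee, any credible evidence, weight exceeds 15): (e) net 24−12=12 ≤ 15 — fails.
  The franchisee does not carry Stage 3.
The analysis ends at Stage 3; the franchisor prevails.

franchisor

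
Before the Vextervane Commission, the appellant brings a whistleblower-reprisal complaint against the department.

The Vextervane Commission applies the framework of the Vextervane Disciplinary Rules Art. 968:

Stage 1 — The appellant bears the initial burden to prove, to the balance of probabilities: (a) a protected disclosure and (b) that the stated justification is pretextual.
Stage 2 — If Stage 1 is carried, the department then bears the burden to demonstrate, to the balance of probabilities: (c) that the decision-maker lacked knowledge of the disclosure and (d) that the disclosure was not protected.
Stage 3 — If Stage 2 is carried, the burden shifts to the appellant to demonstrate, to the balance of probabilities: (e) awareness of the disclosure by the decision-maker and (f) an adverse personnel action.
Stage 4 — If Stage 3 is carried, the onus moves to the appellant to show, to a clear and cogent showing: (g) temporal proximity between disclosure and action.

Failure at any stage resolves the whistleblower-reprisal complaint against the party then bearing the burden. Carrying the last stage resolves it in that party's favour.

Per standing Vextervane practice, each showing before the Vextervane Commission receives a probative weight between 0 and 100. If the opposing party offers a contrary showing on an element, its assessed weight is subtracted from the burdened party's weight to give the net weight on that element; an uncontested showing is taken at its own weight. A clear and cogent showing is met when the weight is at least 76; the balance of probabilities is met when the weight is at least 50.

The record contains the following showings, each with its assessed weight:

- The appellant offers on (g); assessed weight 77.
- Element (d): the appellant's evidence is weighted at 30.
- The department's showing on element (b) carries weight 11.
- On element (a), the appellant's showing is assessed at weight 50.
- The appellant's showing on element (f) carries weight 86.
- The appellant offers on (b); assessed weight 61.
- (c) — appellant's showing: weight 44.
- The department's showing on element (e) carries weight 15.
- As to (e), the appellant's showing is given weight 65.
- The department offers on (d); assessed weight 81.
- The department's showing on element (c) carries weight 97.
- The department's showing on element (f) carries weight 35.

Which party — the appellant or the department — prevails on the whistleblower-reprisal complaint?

Stage 1 (appellant, the balance of probabilities, weight is at least 50): (a) 50 ≥ 50 — meets; (b) net 61−11=50 ≥ 50 — meets.
  The appellant carries Stage 1; the department now bears the burden.
Stage 2 (department, the balance of probabilities, weight is at least 50): (c) net 97−44=53 ≥ 50 — meets; (d) net 81−30=51 ≥ 50 — meets.
  The department carries Stage 2; the appellant now bears the burden.
Stage 3 (appellant, the balance of probabilities, weight is at least 50): (e) net 65−15=50 ≥ 50 — meets; (f) net 86−35=51 ≥ 50 — meets.
  All elements met. The appellant retains the burden for Stage 4.
Stage 4 (appellant, a clear and cogent showing, weight is at least 76): (g) 77 ≥ 76 — meets.
  Stage 4 carried; the final stage is satisfied.
All stages carried — the appellant prevails.

appellant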